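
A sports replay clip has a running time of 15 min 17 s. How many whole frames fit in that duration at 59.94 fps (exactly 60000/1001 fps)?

54965 frames

15 min 17 s = 917 s.
Frames = 917 × 60000/1001 = 7860000/143 ≈ 54965.0350.
Complete frames: 54965.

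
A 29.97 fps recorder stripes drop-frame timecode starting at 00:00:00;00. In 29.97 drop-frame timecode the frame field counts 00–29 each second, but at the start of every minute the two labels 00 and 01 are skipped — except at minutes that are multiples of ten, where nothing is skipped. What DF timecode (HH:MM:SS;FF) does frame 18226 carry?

Ten DF minutes hold 17982 frames, so frame 18226 lies in block 1 (frames 17982–35963) with 244 frames into that block.
The block's first minute is 1800 frames and the rest 1798 each; 244 frames reaches minute 0, so 1 × 18 + 0 × 2 = 18 labels have been skipped so far.
Adding those back, label number 18226 + 18 = 18244 at 30 labels/s is 608 s + 4 f = 0 h 10 min 8 s frame 4, i.e. 00:10:08;04.

00:10:08;04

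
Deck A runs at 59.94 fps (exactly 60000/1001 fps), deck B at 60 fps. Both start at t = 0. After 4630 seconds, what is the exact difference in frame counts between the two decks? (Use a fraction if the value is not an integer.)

277800/1001 frames

A emits 60000/1001 × 4630 = 277800000/1001 frames; B emits 60 × 4630 = 277800.
Difference = 277800/1001 frames (≈ 277.5225); B is ahead of A.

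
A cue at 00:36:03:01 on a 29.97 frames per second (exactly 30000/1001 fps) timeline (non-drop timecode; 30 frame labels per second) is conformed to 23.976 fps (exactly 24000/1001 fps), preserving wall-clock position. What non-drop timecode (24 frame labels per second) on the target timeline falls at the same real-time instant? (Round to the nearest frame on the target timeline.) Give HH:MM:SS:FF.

00:36:03:01

Source frame index: (0×3600 + 36×60 + 3) × 30 + 1 = 64891.
Real time: 64891 / (30000/1001) = 64955891/30000 s.
Target frame: (64955891/30000) × (24000/1001) = 259564/5 ≈ 51912.800 → 51913.
At 24 labels/s: frame 51913 → 00:36:03:01.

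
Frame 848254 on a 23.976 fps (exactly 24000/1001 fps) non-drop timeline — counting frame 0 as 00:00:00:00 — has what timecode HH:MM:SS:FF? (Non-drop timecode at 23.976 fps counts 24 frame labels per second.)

09:49:03:22

848254 ÷ 24 = 35343 full seconds, remainder 22 frames.
35343 s = 9 h 49 min 3 s.
Timecode: 09:49:03:22.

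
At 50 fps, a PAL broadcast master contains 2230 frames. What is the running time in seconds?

Running time = 2230 / (50) = 44.6 s.

44.6 seconds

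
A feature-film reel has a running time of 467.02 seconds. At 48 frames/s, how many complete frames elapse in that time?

Frames = 467.02 × 48 = 560424/25 ≈ 22416.9600.
Complete frames: 22416.

22416 frames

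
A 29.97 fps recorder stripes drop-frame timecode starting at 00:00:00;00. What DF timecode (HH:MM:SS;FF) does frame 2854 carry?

00:01:35;06

Ten DF minutes hold 17982 frames, so frame 2854 lies in block 0 (frames 0–17981) with 2854 frames into that block.
The block's first minute is 1800 frames and the rest 1798 each; 2854 frames reaches minute 1, so 0 × 18 + 1 × 2 = 2 labels have been skipped so far.
Adding those back, label number 2854 + 2 = 2856 at 30 labels/s is 95 s + 6 f = 0 h 1 min 35 s frame 6, i.e. 00:01:35;06.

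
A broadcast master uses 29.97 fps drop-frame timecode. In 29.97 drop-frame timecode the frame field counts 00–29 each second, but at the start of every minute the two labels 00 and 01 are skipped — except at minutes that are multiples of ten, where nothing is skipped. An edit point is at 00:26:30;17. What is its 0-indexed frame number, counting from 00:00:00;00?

47669

Complete 10-minute blocks: 2, each 17982 frames → 35964.
Remaining 6 whole minutes in the current block: 1800 + 5 × 1798 = 10790 frames.
Within the current minute: 30 × 30 + 17 − 2 = 915 (labels ;00/;01 skipped at this minute). Total = 35964 + 10790 + 915 = 47669.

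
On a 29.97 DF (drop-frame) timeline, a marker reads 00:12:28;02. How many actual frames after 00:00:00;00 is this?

As if non-drop at 30 labels/s: (0 × 3600 + 12 × 60 + 28) × 30 + 2 = 22442.
Minute boundaries passed: 12; those not divisible by 10: 12 − 1 = 11; dropped labels = 2 × 11 = 22.
Actual frame index = 22442 − 22 = 22420.

22420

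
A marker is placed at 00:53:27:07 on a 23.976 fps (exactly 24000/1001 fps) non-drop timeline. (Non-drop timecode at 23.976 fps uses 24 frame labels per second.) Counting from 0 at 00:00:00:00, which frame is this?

Total seconds to the label: (0 × 3600 + 53 × 60 + 27) = 3207.
Frame index = 3207 × 24 + 7 = 76975.

frame 76975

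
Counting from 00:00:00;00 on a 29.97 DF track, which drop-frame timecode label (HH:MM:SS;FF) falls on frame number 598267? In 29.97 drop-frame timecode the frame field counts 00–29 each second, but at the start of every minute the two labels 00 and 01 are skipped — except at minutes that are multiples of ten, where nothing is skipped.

Each 10-minute DF block holds 10 × 60 × 30 − 9 × 2 = 17982 frames. 598267 ÷ 17982 → 33 full blocks, remainder 4861.
Within the partial block the first minute is 1800 frames and each further minute 1798, so 2 further minute boundaries passed. Total skipped labels = 18 × 33 + 2 × 2 = 598.
Non-drop label index = 598267 + 598 = 598865; at 30 labels/s that is 05:32:42:05, i.e. DF 05:32:42;05.

05:32:42;05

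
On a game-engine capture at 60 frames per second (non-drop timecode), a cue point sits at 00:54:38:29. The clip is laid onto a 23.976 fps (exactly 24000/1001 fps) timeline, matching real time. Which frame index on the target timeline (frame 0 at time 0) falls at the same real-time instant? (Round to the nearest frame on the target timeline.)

frame 78605

Source frame index: (0×3600 + 54×60 + 38) × 60 + 29 = 196709.
Real time: 196709 / (60) = 196709/60 s.
Target frame: (196709/60) × (24000/1001) = 78683600/1001 ≈ 78604.995 → 78605.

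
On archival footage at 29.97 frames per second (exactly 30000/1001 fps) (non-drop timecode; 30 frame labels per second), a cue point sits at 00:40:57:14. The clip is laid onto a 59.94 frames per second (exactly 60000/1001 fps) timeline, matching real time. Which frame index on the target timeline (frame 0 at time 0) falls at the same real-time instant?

frame 147448

Source frame index: (0×3600 + 40×60 + 57) × 30 + 14 = 73724.
Real time: 73724 / (30000/1001) = 18449431/7500 s.
Target frame: (18449431/7500) × (60000/1001) = 147448.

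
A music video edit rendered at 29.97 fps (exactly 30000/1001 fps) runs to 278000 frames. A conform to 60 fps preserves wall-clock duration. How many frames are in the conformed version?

Target frames = source frames × (target rate / source rate) = 278000 × (60)/(30000/1001) = 278000 × 1001/500 = 556556.

556556 frames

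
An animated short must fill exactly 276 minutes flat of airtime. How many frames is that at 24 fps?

397440 frames

276 min = 16560 s.
Frames = 16560 × 24 = 397440.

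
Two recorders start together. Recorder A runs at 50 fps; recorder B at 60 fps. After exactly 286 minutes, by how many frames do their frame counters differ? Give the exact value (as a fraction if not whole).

171600 frames

286 min = 17160 s.
A emits 50 × 17160 = 858000 frames; B emits 60 × 17160 = 1029600.
Difference = 171600 frames; B is ahead of A.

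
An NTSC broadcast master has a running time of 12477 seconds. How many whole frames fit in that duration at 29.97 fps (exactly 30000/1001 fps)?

Frames = 12477 × 30000/1001 = 374310000/1001 ≈ 373936.0639.
Complete frames: 373936.

373936 frames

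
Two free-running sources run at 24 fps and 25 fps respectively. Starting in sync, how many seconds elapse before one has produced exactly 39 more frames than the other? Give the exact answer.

The gap grows by |25 − 24| = 1 frame per second.
Time for a 39-frame gap: 39 ÷ (1) = 39 s.

39 seconds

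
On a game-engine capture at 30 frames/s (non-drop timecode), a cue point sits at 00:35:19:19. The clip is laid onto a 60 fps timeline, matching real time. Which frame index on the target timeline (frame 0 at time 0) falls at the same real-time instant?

frame 127178

Source frame index: (0×3600 + 35×60 + 19) × 30 + 19 = 63589.
Real time: 63589 / (30) = 63589/30 s.
Target frame: (63589/30) × (60) = 127178.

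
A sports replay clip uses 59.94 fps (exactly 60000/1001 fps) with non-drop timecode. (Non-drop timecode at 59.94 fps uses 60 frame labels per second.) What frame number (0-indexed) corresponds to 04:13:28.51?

912531

Total seconds to the label: (4 × 3600 + 13 × 60 + 28) = 15208.
Frame index = 15208 × 60 + 51 = 912531.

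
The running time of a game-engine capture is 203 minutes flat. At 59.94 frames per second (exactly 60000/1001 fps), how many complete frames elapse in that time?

730069 frames

203 min = 12180 s.
Frames = 12180 × 60000/1001 = 104400000/143 ≈ 730069.9301.
Complete frames: 730069.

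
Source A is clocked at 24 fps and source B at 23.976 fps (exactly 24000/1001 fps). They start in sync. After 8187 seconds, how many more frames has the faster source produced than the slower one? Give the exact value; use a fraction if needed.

A emits 24 × 8187 = 196488 frames; B emits 24000/1001 × 8187 = 196488000/1001.
Difference = 196488/1001 frames (≈ 196.2917); B is behind A.

196488/1001 frames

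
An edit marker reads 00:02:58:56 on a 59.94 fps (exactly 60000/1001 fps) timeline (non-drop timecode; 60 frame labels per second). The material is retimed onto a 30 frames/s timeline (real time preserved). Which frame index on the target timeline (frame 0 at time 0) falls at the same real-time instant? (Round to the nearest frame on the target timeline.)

frame 5373

Source frame index: (0×3600 + 2×60 + 58) × 60 + 56 = 10736.
Real time: 10736 / (60000/1001) = 671671/3750 s.
Target frame: (671671/3750) × (30) = 671671/125 ≈ 5373.368 → 5373.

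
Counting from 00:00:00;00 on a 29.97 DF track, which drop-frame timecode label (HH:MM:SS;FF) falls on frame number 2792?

Ten DF minutes hold 17982 frames, so frame 2792 lies in block 0 (frames 0–17981) with 2792 frames into that block.
The block's first minute is 1800 frames and the rest 1798 each; 2792 frames reaches minute 1, so 0 × 18 + 1 × 2 = 2 labels have been skipped so far.
Adding those back, label number 2792 + 2 = 2794 at 30 labels/s is 93 s + 4 f = 0 h 1 min 33 s frame 4, i.e. 00:01:33;04.

00:01:33;04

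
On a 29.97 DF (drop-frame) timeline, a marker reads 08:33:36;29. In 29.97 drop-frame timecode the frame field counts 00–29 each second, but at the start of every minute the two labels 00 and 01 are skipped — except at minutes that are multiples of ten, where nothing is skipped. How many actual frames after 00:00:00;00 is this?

Complete 10-minute blocks: 51, each 17982 frames → 917082.
Remaining 3 whole minutes in the current block: 1800 + 2 × 1798 = 5396 frames.
Within the current minute: 36 × 30 + 29 − 2 = 1107 (labels ;00/;01 skipped at this minute). Total = 917082 + 5396 + 1107 = 923585.

923585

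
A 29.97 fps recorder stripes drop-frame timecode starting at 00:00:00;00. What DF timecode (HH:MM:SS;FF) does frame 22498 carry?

Ten DF minutes hold 17982 frames, so frame 22498 lies in block 1 (frames 17982–35963) with 4516 frames into that block.
The block's first minute is 1800 frames and the rest 1798 each; 4516 frames reaches minute 2, so 1 × 18 + 2 × 2 = 22 labels have been skipped so far.
Adding those back, label number 22498 + 22 = 22520 at 30 labels/s is 750 s + 20 f = 0 h 12 min 30 s frame 20, i.e. 00:12:30;20.

00:12:30;20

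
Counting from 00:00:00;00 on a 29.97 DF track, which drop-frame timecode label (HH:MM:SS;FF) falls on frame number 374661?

03:28:21;07

Each 10-minute DF block holds 10 × 60 × 30 − 9 × 2 = 17982 frames. 374661 ÷ 17982 → 20 full blocks, remainder 15021.
Within the partial block the first minute is 1800 frames and each further minute 1798, so 8 further minute boundaries passed. Total skipped labels = 18 × 20 + 2 × 8 = 376.
Non-drop label index = 374661 + 376 = 375037; at 30 labels/s that is 03:28:21:07, i.e. DF 03:28:21;07.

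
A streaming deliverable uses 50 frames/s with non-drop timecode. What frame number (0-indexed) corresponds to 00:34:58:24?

frame 104924

Total seconds to the label: (0 × 3600 + 34 × 60 + 58) = 2098.
Frame index = 2098 × 50 + 24 = 104924.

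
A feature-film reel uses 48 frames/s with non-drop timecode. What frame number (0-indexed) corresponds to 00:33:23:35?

96179

Total seconds to the label: (0 × 3600 + 33 × 60 + 23) = 2003.
Frame index = 2003 × 48 + 35 = 96179.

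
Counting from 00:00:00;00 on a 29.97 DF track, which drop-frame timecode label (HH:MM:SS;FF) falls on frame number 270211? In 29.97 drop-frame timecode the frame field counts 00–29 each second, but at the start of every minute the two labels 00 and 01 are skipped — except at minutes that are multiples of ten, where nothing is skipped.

02:30:16;01

Ten DF minutes hold 17982 frames, so frame 270211 lies in block 15 (frames 269730–287711) with 481 frames into that block.
The block's first minute is 1800 frames and the rest 1798 each; 481 frames reaches minute 0, so 15 × 18 + 0 × 2 = 270 labels have been skipped so far.
Adding those back, label number 270211 + 270 = 270481 at 30 labels/s is 9016 s + 1 f = 2 h 30 min 16 s frame 1, i.e. 02:30:16;01.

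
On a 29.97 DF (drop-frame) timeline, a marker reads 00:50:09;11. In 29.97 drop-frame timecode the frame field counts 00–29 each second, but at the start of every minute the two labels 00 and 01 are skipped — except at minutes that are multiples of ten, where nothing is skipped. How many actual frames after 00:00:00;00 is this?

90191

Complete 10-minute blocks: 5, each 17982 frames → 89910.
Remaining 0 whole minutes in the current block: 0 frames.
Within the current minute: 9 × 30 + 11 = 281. Total = 89910 + 0 + 281 = 90191.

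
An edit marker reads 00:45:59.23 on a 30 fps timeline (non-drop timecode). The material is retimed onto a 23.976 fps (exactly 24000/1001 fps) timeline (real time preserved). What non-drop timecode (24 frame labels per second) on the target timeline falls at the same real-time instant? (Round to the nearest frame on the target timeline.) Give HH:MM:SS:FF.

00:45:57:00

Source frame index: (0×3600 + 45×60 + 59) × 30 + 23 = 82793.
Real time: 82793 / (30) = 82793/30 s.
Target frame: (82793/30) × (24000/1001) = 66234400/1001 ≈ 66168.232 → 66168.
At 24 labels/s: frame 66168 → 00:45:57:00.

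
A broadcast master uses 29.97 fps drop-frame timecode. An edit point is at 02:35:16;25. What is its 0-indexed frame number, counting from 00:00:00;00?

Complete 10-minute blocks: 15, each 17982 frames → 269730.
Remaining 5 whole minutes in the current block: 1800 + 4 × 1798 = 8992 frames.
Within the current minute: 16 × 30 + 25 − 2 = 503 (labels ;00/;01 skipped at this minute). Total = 269730 + 8992 + 503 = 279225.

279225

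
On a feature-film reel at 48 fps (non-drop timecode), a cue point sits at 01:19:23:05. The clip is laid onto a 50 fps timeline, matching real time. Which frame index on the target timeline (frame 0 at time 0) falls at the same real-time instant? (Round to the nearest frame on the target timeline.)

frame 238155

Source frame index: (1×3600 + 19×60 + 23) × 48 + 5 = 228629.
Real time: 228629 / (48) = 228629/48 s.
Target frame: (228629/48) × (50) = 5715725/24 ≈ 238155.208 → 238155.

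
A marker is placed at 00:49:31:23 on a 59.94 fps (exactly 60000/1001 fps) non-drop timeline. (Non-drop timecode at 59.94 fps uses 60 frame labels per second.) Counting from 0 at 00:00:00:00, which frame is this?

Total seconds to the label: (0 × 3600 + 49 × 60 + 31) = 2971.
Frame index = 2971 × 60 + 23 = 178283.

178283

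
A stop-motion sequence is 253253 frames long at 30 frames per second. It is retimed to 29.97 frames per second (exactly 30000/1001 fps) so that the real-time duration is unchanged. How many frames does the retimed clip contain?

253000 frames

Target frames = source frames × (target rate / source rate) = 253253 × (30000/1001)/(30) = 253253 × 1000/1001 = 253000.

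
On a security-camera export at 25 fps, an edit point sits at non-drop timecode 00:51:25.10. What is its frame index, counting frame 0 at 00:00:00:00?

Total seconds to the label: (0 × 3600 + 51 × 60 + 25) = 3085.
Frame index = 3085 × 25 + 10 = 77135.

77135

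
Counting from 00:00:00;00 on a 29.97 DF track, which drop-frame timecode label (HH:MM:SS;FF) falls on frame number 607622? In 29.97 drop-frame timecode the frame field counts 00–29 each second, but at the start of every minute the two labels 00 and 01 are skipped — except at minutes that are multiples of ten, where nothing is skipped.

Ten DF minutes hold 17982 frames, so frame 607622 lies in block 33 (frames 593406–611387) with 14216 frames into that block.
The block's first minute is 1800 frames and the rest 1798 each; 14216 frames reaches minute 7, so 33 × 18 + 7 × 2 = 608 labels have been skipped so far.
Adding those back, label number 607622 + 608 = 608230 at 30 labels/s is 20274 s + 10 f = 5 h 37 min 54 s frame 10, i.e. 05:37:54;10.

05:37:54;10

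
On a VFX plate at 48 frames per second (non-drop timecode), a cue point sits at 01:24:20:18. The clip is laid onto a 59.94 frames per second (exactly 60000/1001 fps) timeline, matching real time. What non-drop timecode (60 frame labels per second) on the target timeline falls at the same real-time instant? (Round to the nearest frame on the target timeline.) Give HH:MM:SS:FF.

01:24:15:19

Source frame index: (1×3600 + 24×60 + 20) × 48 + 18 = 242898.
Real time: 242898 / (48) = 40483/8 s.
Target frame: (40483/8) × (60000/1001) = 303622500/1001 ≈ 303319.181 → 303319.
At 60 labels/s: frame 303319 → 01:24:15:19.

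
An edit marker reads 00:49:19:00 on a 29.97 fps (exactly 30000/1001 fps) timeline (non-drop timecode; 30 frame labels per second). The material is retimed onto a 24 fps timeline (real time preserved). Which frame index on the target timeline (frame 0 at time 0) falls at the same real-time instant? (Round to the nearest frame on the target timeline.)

frame 71087

Source frame index: (0×3600 + 49×60 + 19) × 30 + 0 = 88770.
Real time: 88770 / (30000/1001) = 2961959/1000 s.
Target frame: (2961959/1000) × (24) = 8885877/125 ≈ 71087.016 → 71087.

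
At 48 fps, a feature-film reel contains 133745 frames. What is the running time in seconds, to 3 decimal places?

Running time = 133745 × 1/48 = 133745/48 s ≈ 2786.354 s.

2786.354 seconds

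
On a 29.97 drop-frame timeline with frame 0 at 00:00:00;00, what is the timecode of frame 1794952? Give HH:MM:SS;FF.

Ten DF minutes hold 17982 frames, so frame 1794952 lies in block 99 (frames 1780218–1798199) with 14734 frames into that block.
The block's first minute is 1800 frames and the rest 1798 each; 14734 frames reaches minute 8, so 99 × 18 + 8 × 2 = 1798 labels have been skipped so far.
Adding those back, label number 1794952 + 1798 = 1796750 at 30 labels/s is 59891 s + 20 f = 16 h 38 min 11 s frame 20, i.e. 16:38:11;20.

16:38:11;20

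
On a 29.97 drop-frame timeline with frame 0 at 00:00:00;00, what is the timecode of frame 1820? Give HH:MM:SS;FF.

00:01:00;22

Each 10-minute DF block holds 10 × 60 × 30 − 9 × 2 = 17982 frames. 1820 ÷ 17982 → 0 full blocks, remainder 1820.
Within the partial block the first minute is 1800 frames and each further minute 1798, so 1 further minute boundary passed. Total skipped labels = 18 × 0 + 2 × 1 = 2.
Non-drop label index = 1820 + 2 = 1822; at 30 labels/s that is 00:01:00:22, i.e. DF 00:01:00;22.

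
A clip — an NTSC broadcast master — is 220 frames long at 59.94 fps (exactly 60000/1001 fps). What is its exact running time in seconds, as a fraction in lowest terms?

11011/3000 seconds

Running time = 220 ÷ (60000/1001) = 220 × 1001/60000 = 11011/3000 s.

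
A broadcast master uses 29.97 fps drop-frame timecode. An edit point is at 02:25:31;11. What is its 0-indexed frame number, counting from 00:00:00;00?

Complete 10-minute blocks: 14, each 17982 frames → 251748.
Remaining 5 whole minutes in the current block: 1800 + 4 × 1798 = 8992 frames.
Within the current minute: 31 × 30 + 11 − 2 = 939 (labels ;00/;01 skipped at this minute). Total = 251748 + 8992 + 939 = 261679.

261679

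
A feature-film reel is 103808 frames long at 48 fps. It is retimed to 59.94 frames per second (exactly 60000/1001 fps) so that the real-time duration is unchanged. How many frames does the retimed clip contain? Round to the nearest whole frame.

129630 frames

Frames at target rate = 103808 × (60000/1001) / (48) = 129760000/1001 ≈ 129630.370.
Nearest whole frame: 129630.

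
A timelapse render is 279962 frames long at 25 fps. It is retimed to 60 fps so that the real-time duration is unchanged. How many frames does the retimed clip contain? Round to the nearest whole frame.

Frames at target rate = 279962 × (60) / (25) = 3359544/5 ≈ 671908.800.
Nearest whole frame: 671909.

671909 frames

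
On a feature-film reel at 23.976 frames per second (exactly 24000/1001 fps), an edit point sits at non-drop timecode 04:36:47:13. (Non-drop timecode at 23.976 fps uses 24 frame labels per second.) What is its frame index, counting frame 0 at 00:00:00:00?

Total seconds to the label: (4 × 3600 + 36 × 60 + 47) = 16607.
Frame index = 16607 × 24 + 13 = 398581.

398581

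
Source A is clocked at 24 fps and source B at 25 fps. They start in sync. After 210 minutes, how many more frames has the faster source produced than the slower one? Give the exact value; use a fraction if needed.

210 min = 12600 s.
A emits 24 × 12600 = 302400 frames; B emits 25 × 12600 = 315000.
Difference = 12600 frames; B is ahead of A.

12600 frames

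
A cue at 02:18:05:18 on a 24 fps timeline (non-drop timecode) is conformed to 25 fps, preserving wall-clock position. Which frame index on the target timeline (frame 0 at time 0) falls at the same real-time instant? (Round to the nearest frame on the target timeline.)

frame 207144

Source frame index: (2×3600 + 18×60 + 5) × 24 + 18 = 198858.
Real time: 198858 / (24) = 33143/4 s.
Target frame: (33143/4) × (25) = 828575/4 ≈ 207143.750 → 207144.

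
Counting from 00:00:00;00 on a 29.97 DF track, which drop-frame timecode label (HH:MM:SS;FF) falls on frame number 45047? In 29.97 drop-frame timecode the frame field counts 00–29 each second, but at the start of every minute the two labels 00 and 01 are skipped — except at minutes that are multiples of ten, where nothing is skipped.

Ten DF minutes hold 17982 frames, so frame 45047 lies in block 2 (frames 35964–53945) with 9083 frames into that block.
The block's first minute is 1800 frames and the rest 1798 each; 9083 frames reaches minute 5, so 2 × 18 + 5 × 2 = 46 labels have been skipped so far.
Adding those back, label number 45047 + 46 = 45093 at 30 labels/s is 1503 s + 3 f = 0 h 25 min 3 s frame 3, i.e. 00:25:03;03.

00:25:03;03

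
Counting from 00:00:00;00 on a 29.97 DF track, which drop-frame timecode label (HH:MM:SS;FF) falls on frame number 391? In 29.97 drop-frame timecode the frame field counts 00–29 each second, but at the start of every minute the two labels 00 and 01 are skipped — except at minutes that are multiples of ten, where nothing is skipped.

00:00:13;01

Each 10-minute DF block holds 10 × 60 × 30 − 9 × 2 = 17982 frames. 391 ÷ 17982 → 0 full blocks, remainder 391.
Within the partial block the first minute is 1800 frames and each further minute 1798, so 0 further minute boundaries passed. Total skipped labels = 18 × 0 + 2 × 0 = 0.
Non-drop label index = 391 + 0 = 391; at 30 labels/s that is 00:00:13:01, i.e. DF 00:00:13;01.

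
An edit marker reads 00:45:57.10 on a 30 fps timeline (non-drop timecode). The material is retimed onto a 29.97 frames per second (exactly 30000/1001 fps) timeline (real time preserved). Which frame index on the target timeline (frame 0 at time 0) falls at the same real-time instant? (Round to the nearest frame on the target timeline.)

Source frame index: (0×3600 + 45×60 + 57) × 30 + 10 = 82720.
Real time: 82720 / (30) = 8272/3 s.
Target frame: (8272/3) × (30000/1001) = 7520000/91 ≈ 82637.363 → 82637.

frame 82637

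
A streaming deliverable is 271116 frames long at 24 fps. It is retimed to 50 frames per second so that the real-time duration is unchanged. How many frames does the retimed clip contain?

Target frames = source frames × (target rate / source rate) = 271116 × (50)/(24) = 271116 × 25/12 = 564825.

564825 frames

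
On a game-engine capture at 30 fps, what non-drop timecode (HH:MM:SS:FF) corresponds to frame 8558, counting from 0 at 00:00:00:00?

8558 ÷ 30 = 285 full seconds, remainder 8 frames.
285 s = 0 h 4 min 45 s.
Timecode: 00:04:45:08.

00:04:45:08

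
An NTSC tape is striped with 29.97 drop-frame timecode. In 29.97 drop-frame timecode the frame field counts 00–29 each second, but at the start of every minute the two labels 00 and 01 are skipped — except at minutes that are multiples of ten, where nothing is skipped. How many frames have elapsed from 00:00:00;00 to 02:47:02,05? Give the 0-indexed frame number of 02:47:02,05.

Complete 10-minute blocks: 16, each 17982 frames → 287712.
Remaining 7 whole minutes in the current block: 1800 + 6 × 1798 = 12588 frames.
Within the current minute: 2 × 30 + 5 − 2 = 63 (labels ;00/;01 skipped at this minute). Total = 287712 + 12588 + 63 = 300363.

300363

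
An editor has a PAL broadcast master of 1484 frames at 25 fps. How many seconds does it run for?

Running time = 1484 / (25) = 59.36 s.

59.36 seconds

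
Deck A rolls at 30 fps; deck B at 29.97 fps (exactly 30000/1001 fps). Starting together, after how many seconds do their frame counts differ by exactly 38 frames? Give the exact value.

The gap grows by |30000/1001 − 30| = 30/1001 frames per second.
Time for a 38-frame gap: 38 ÷ (30/1001) = 19019/15 s.

19019/15 seconds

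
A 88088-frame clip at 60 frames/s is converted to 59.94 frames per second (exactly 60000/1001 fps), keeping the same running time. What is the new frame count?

Target frames = source frames × (target rate / source rate) = 88088 × (60000/1001)/(60) = 88088 × 1000/1001 = 88000.

88000 frames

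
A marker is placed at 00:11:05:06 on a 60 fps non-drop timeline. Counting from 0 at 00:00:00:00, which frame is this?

39906

Total seconds to the label: (0 × 3600 + 11 × 60 + 5) = 665.
Frame index = 665 × 60 + 6 = 39906.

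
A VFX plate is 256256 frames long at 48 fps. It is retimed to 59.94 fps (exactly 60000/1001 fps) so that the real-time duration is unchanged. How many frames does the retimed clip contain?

Target frames = source frames × (target rate / source rate) = 256256 × (60000/1001)/(48) = 256256 × 1250/1001 = 320000.

320000 frames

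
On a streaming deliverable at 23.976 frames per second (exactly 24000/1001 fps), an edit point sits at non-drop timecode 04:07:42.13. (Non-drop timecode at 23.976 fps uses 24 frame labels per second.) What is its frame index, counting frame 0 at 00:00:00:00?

356701

Total seconds to the label: (4 × 3600 + 7 × 60 + 42) = 14862.
Frame index = 14862 × 24 + 13 = 356701.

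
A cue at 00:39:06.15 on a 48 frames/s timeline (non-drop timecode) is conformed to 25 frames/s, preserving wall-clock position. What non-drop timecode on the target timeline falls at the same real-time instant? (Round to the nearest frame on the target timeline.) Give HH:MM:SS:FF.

Source frame index: (0×3600 + 39×60 + 6) × 48 + 15 = 112623.
Real time: 112623 / (48) = 37541/16 s.
Target frame: (37541/16) × (25) = 938525/16 ≈ 58657.812 → 58658.
At 25 labels/s: frame 58658 → 00:39:06:08.

00:39:06:08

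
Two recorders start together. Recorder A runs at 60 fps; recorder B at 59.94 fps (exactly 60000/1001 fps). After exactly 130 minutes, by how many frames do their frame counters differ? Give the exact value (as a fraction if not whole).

130 min = 7800 s.
A emits 60 × 7800 = 468000 frames; B emits 60000/1001 × 7800 = 36000000/77.
Difference = 36000/77 frames (≈ 467.5325); B is behind A.

36000/77 frames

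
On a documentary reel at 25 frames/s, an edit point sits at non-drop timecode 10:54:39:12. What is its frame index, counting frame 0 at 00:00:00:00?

Total seconds to the label: (10 × 3600 + 54 × 60 + 39) = 39279.
Frame index = 39279 × 25 + 12 = 981987.

981987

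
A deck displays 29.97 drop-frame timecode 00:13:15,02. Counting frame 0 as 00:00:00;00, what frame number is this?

Complete 10-minute blocks: 1, each 17982 frames → 17982.
Remaining 3 whole minutes in the current block: 1800 + 2 × 1798 = 5396 frames.
Within the current minute: 15 × 30 + 2 − 2 = 450 (labels ;00/;01 skipped at this minute). Total = 17982 + 5396 + 450 = 23828.

23828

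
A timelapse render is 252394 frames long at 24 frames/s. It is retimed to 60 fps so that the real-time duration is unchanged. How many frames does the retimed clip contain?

630985 frames

Target frames = source frames × (target rate / source rate) = 252394 × (60)/(24) = 252394 × 5/2 = 630985.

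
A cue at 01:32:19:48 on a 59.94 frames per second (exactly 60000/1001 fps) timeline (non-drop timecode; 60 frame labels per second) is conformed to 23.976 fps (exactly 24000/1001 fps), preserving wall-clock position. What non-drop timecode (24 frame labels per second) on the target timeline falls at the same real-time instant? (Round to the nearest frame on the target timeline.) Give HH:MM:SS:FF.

01:32:19:19

Source frame index: (1×3600 + 32×60 + 19) × 60 + 48 = 332388.
Real time: 332388 / (60000/1001) = 27726699/5000 s.
Target frame: (27726699/5000) × (24000/1001) = 664776/5 ≈ 132955.200 → 132955.
At 24 labels/s: frame 132955 → 01:32:19:19.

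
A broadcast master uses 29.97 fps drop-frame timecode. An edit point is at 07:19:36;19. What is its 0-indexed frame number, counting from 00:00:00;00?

As if non-drop at 30 labels/s: (7 × 3600 + 19 × 60 + 36) × 30 + 19 = 791299.
Minute boundaries passed: 439; those not divisible by 10: 439 − 43 = 396; dropped labels = 2 × 396 = 792.
Actual frame index = 791299 − 792 = 790507.

790507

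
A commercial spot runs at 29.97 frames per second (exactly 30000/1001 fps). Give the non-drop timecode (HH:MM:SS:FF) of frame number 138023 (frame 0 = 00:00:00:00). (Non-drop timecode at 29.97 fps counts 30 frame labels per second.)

01:16:40:23

138023 ÷ 30 = 4600 full seconds, remainder 23 frames.
4600 s = 1 h 16 min 40 s.
Timecode: 01:16:40:23.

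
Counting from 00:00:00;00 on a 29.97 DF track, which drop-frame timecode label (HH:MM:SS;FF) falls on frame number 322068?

Ten DF minutes hold 17982 frames, so frame 322068 lies in block 17 (frames 305694–323675) with 16374 frames into that block.
The block's first minute is 1800 frames and the rest 1798 each; 16374 frames reaches minute 9, so 17 × 18 + 9 × 2 = 324 labels have been skipped so far.
Adding those back, label number 322068 + 324 = 322392 at 30 labels/s is 10746 s + 12 f = 2 h 59 min 6 s frame 12, i.e. 02:59:06;12.

02:59:06;12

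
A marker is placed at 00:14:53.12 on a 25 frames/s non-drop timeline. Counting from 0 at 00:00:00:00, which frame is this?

22337

Total seconds to the label: (0 × 3600 + 14 × 60 + 53) = 893.
Frame index = 893 × 25 + 12 = 22337.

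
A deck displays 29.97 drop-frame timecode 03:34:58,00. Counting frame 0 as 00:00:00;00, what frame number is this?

386554

Complete 10-minute blocks: 21, each 17982 frames → 377622.
Remaining 4 whole minutes in the current block: 1800 + 3 × 1798 = 7194 frames.
Within the current minute: 58 × 30 + 0 − 2 = 1738 (labels ;00/;01 skipped at this minute). Total = 377622 + 7194 + 1738 = 386554.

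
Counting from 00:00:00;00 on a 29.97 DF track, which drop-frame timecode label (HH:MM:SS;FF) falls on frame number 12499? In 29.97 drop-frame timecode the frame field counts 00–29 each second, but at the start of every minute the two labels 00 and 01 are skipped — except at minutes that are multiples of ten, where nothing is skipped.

00:06:57;01

Each 10-minute DF block holds 10 × 60 × 30 − 9 × 2 = 17982 frames. 12499 ÷ 17982 → 0 full blocks, remainder 12499.
Within the partial block the first minute is 1800 frames and each further minute 1798, so 6 further minute boundaries passed. Total skipped labels = 18 × 0 + 2 × 6 = 12.
Non-drop label index = 12499 + 12 = 12511; at 30 labels/s that is 00:06:57:01, i.e. DF 00:06:57;01.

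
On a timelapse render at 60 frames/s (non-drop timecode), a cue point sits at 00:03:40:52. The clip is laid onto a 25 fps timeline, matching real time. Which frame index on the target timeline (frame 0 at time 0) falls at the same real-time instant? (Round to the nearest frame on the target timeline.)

frame 5522

Source frame index: (0×3600 + 3×60 + 40) × 60 + 52 = 13252.
Real time: 13252 / (60) = 3313/15 s.
Target frame: (3313/15) × (25) = 16565/3 ≈ 5521.667 → 5522.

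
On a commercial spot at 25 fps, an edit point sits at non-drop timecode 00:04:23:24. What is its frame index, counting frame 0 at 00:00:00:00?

frame 6599

Total seconds to the label: (0 × 3600 + 4 × 60 + 23) = 263.
Frame index = 263 × 25 + 24 = 6599.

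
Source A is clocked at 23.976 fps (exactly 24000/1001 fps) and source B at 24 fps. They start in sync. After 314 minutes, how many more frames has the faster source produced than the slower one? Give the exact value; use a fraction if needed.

314 min = 18840 s.
A emits 24000/1001 × 18840 = 452160000/1001 frames; B emits 24 × 18840 = 452160.
Difference = 452160/1001 frames (≈ 451.7083); B is ahead of A.

452160/1001 frames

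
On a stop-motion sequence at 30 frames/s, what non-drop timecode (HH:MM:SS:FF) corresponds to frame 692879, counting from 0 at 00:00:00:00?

06:24:55:29

692879 ÷ 30 = 23095 full seconds, remainder 29 frames.
23095 s = 6 h 24 min 55 s.
Timecode: 06:24:55:29.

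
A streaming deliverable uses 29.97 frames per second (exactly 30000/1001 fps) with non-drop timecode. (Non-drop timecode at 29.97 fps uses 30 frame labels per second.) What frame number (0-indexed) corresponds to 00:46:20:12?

83412

Total seconds to the label: (0 × 3600 + 46 × 60 + 20) = 2780.
Frame index = 2780 × 30 + 12 = 83412.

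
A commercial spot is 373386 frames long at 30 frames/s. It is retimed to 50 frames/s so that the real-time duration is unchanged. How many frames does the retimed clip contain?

Target frames = source frames × (target rate / source rate) = 373386 × (50)/(30) = 373386 × 5/3 = 622310.

622310 frames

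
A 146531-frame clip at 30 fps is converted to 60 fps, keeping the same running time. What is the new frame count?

Frames at target rate = 146531 × (60) / (30) = 293062.

293062 frames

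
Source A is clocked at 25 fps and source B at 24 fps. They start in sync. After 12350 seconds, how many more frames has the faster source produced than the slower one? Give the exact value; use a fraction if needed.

A emits 25 × 12350 = 308750 frames; B emits 24 × 12350 = 296400.
Difference = 12350 frames; B is behind A.

12350 frames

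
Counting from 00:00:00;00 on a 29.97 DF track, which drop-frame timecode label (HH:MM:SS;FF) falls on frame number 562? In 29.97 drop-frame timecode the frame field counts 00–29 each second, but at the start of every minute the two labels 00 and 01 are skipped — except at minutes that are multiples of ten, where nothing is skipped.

Each 10-minute DF block holds 10 × 60 × 30 − 9 × 2 = 17982 frames. 562 ÷ 17982 → 0 full blocks, remainder 562.
Within the partial block the first minute is 1800 frames and each further minute 1798, so 0 further minute boundaries passed. Total skipped labels = 18 × 0 + 2 × 0 = 0.
Non-drop label index = 562 + 0 = 562; at 30 labels/s that is 00:00:18:22, i.e. DF 00:00:18;22.

00:00:18;22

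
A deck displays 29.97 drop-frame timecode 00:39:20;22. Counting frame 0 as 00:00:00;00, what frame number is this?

As if non-drop at 30 labels/s: (0 × 3600 + 39 × 60 + 20) × 30 + 22 = 70822.
Minute boundaries passed: 39; those not divisible by 10: 39 − 3 = 36; dropped labels = 2 × 36 = 72.
Actual frame index = 70822 − 72 = 70750.

70750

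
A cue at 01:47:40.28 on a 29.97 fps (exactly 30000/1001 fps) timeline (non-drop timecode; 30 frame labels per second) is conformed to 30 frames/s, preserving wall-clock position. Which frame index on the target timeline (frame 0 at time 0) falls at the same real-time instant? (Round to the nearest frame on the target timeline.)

frame 194022

Source frame index: (1×3600 + 47×60 + 40) × 30 + 28 = 193828.
Real time: 193828 / (30000/1001) = 48505457/7500 s.
Target frame: (48505457/7500) × (30) = 48505457/250 ≈ 194021.828 → 194022.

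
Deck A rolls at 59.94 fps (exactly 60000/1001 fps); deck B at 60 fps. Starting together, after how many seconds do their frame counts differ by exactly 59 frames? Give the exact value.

59059/60 seconds

The gap grows by |60 − 60000/1001| = 60/1001 frames per second.
Time for a 59-frame gap: 59 ÷ (60/1001) = 59059/60 s.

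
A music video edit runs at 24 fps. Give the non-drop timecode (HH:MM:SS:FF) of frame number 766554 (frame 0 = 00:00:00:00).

766554 ÷ 24 = 31939 full seconds, remainder 18 frames.
31939 s = 8 h 52 min 19 s.
Timecode: 08:52:19:18.

08:52:19:18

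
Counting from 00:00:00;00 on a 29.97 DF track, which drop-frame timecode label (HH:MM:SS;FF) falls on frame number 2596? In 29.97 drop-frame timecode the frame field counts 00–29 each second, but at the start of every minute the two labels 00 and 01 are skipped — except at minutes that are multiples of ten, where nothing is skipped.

Ten DF minutes hold 17982 frames, so frame 2596 lies in block 0 (frames 0–17981) with 2596 frames into that block.
The block's first minute is 1800 frames and the rest 1798 each; 2596 frames reaches minute 1, so 0 × 18 + 1 × 2 = 2 labels have been skipped so far.
Adding those back, label number 2596 + 2 = 2598 at 30 labels/s is 86 s + 18 f = 0 h 1 min 26 s frame 18, i.e. 00:01:26;18.

00:01:26;18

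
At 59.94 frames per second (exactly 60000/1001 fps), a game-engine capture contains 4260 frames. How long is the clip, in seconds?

71.071 seconds

Running time = 4260 / (60000/1001) = 71.071 s.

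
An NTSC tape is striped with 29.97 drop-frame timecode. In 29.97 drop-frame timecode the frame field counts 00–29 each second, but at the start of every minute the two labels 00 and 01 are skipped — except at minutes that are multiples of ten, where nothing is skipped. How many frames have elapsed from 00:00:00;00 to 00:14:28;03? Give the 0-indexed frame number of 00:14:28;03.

As if non-drop at 30 labels/s: (0 × 3600 + 14 × 60 + 28) × 30 + 3 = 26043.
Minute boundaries passed: 14; those not divisible by 10: 14 − 1 = 13; dropped labels = 2 × 13 = 26.
Actual frame index = 26043 − 26 = 26017.

26017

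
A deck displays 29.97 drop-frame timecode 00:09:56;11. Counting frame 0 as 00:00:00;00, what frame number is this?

17873

Complete 10-minute blocks: 0, each 17982 frames → 0.
Remaining 9 whole minutes in the current block: 1800 + 8 × 1798 = 16184 frames.
Within the current minute: 56 × 30 + 11 − 2 = 1689 (labels ;00/;01 skipped at this minute). Total = 0 + 16184 + 1689 = 17873.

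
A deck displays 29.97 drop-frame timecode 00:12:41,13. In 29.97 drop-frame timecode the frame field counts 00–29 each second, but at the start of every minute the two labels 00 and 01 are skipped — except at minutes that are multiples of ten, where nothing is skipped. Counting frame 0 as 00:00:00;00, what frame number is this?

Complete 10-minute blocks: 1, each 17982 frames → 17982.
Remaining 2 whole minutes in the current block: 1800 + 1 × 1798 = 3598 frames.
Within the current minute: 41 × 30 + 13 − 2 = 1241 (labels ;00/;01 skipped at this minute). Total = 17982 + 3598 + 1241 = 22821.

22821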